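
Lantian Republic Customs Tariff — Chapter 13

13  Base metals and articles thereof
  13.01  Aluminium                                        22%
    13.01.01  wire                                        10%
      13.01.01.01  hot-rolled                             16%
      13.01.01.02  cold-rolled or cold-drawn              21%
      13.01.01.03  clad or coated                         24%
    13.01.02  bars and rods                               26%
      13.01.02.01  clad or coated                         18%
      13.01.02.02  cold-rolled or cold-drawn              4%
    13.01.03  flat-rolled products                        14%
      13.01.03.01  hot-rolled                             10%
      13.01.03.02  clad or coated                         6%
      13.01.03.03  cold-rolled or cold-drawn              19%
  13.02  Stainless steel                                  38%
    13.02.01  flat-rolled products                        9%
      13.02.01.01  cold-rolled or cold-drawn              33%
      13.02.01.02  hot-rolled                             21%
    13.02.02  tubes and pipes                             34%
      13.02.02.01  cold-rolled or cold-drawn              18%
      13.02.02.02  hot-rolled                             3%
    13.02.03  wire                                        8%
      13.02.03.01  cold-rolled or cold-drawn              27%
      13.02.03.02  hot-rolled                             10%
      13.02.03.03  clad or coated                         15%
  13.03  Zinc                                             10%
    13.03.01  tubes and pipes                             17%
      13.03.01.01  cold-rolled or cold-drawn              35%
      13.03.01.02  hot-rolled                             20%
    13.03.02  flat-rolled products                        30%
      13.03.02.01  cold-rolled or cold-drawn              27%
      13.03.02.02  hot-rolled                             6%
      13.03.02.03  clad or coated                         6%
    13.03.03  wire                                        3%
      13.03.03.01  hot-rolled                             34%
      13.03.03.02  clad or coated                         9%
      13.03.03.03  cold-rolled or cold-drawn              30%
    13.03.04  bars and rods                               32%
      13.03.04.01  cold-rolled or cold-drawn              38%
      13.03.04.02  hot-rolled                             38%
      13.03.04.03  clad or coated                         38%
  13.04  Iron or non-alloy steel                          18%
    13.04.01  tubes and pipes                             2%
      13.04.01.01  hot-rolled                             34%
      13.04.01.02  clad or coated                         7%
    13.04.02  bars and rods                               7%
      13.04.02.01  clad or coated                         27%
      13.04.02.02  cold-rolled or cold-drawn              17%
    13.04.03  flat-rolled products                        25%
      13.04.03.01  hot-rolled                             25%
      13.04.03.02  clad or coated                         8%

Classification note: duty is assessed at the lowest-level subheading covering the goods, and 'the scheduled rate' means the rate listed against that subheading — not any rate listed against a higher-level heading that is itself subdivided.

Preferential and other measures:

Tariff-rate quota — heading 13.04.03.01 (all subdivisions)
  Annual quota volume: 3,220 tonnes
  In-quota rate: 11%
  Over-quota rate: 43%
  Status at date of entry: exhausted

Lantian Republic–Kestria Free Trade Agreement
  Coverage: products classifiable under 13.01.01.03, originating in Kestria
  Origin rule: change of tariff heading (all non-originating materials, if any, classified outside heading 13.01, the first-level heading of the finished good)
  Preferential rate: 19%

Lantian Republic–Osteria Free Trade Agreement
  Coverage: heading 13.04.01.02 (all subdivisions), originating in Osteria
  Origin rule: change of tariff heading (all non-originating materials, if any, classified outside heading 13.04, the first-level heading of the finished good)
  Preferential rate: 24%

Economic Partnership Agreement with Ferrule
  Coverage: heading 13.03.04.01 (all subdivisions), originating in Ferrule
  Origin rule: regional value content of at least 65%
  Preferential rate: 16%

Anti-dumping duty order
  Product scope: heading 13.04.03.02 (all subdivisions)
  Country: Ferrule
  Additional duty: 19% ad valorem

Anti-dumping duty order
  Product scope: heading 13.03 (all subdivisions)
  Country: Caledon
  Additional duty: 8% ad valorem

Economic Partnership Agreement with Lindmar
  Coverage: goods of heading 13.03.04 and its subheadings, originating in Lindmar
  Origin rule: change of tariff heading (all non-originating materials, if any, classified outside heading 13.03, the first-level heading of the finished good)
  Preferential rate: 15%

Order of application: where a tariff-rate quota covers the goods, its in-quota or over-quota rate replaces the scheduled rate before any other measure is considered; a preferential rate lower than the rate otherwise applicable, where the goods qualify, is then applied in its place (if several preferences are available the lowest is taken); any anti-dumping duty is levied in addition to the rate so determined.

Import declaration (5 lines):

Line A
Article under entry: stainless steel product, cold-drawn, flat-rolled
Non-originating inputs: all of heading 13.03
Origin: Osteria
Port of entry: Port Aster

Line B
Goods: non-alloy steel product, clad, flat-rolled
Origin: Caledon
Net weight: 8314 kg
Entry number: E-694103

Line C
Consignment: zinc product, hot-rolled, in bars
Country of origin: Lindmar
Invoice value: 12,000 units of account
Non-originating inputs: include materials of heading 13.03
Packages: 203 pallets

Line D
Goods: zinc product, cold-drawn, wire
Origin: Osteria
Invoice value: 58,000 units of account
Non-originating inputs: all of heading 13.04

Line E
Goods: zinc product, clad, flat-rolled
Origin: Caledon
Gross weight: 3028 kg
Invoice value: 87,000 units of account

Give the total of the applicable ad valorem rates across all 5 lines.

123%

Line A: stainless steel → 13.02; flat-rolled → 13.02.01; cold-drawn → 13.02.01.01. Scheduled 33%. Osteria agreement on 13.04.01.02: 13.02.01.01 not covered. → 33%.
Line B: non-alloy steel → 13.04; flat-rolled → 13.04.03; clad → 13.04.03.02. Scheduled 8%. No special measure applies. → 8%.
Line C: zinc → 13.03; in bars → 13.03.04; hot-rolled → 13.03.04.02. Scheduled 38%. Lindmar agreement on 13.03.04: CTH not met. → 38%.
Line D: zinc → 13.03; wire → 13.03.03; cold-drawn → 13.03.03.03. Scheduled 30%. Osteria agreement on 13.04.01.02: 13.03.03.03 not covered. → 30%.
Line E: zinc → 13.03; flat-rolled → 13.03.02; clad → 13.03.02.03. Scheduled 6%. anti-dumping (Caledon, 13.03): +8%; total 6% + 8% = 14%. → 14%.
Sum: 33% + 8% + 38% + 30% + 14% = 123%.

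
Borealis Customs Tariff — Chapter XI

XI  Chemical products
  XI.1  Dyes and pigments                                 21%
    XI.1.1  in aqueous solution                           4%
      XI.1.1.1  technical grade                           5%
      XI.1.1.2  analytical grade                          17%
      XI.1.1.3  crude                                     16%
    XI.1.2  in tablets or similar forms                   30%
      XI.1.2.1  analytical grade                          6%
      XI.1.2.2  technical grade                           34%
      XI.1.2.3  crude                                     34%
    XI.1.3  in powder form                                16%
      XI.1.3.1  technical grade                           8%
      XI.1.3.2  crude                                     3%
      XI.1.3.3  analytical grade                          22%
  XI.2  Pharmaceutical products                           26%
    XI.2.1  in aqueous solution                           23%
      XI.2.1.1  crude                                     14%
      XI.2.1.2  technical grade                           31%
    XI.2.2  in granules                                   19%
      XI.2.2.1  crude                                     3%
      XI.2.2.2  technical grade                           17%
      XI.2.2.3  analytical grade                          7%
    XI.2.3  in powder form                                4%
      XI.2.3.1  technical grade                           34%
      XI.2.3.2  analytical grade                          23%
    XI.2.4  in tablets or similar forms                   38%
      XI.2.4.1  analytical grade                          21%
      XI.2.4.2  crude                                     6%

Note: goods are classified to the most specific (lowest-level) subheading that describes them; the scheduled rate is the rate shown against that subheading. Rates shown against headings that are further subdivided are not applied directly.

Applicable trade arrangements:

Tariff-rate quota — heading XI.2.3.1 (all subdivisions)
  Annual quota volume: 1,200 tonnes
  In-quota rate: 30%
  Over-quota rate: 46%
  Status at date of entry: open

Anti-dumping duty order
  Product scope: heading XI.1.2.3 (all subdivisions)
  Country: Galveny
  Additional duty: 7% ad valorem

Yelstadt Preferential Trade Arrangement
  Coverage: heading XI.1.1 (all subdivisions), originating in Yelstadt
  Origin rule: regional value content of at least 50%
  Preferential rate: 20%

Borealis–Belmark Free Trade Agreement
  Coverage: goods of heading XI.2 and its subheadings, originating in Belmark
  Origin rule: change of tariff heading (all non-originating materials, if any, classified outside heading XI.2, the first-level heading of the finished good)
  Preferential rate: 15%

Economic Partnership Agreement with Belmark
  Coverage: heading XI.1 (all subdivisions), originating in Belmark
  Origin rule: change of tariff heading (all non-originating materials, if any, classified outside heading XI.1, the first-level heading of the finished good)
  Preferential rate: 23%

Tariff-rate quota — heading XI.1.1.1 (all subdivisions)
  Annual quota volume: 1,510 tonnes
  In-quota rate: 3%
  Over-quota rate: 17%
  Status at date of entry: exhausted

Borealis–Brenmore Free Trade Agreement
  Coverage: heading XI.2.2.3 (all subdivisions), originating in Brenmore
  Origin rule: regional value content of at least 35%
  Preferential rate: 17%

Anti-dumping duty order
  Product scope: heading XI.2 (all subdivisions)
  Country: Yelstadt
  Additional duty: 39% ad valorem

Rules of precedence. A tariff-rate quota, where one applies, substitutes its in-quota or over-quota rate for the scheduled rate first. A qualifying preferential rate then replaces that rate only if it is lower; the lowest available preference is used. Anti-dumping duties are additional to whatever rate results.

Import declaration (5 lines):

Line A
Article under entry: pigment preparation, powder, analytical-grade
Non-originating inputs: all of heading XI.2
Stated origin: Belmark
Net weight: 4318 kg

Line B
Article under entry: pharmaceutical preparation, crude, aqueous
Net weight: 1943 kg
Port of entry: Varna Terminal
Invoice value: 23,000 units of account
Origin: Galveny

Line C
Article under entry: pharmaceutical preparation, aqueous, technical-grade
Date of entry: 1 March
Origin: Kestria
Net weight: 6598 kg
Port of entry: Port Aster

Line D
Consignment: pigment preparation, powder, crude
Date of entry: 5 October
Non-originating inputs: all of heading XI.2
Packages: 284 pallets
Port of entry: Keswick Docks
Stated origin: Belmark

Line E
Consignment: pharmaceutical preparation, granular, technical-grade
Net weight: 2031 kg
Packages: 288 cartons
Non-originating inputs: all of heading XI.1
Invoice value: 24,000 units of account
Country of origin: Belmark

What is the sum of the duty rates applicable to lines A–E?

Line A: pigment → XI.1; powder → XI.1.3; analytical-grade → XI.1.3.3. Scheduled 22%. Belmark agreement on XI.2: XI.1.3.3 not covered; Belmark agreement on XI.1: CTH met → 23% available; preference 23% not lower than 22% → no reduction. → 22%.
Line B: pharmaceutical → XI.2; aqueous → XI.2.1; crude → XI.2.1.1. Scheduled 14%. No special measure applies. → 14%.
Line C: pharmaceutical → XI.2; aqueous → XI.2.1; technical-grade → XI.2.1.2. Scheduled 31%. No special measure applies. → 31%.
Line D: pigment → XI.1; powder → XI.1.3; crude → XI.1.3.2. Scheduled 3%. Belmark agreement on XI.2: XI.1.3.2 not covered; Belmark agreement on XI.1: CTH met → 23% available; preference 23% not lower than 3% → no reduction. → 3%.
Line E: pharmaceutical → XI.2; granular → XI.2.2; technical-grade → XI.2.2.2. Scheduled 17%. Belmark agreement on XI.2: CTH met → 15% available; Belmark agreement on XI.1: XI.2.2.2 not covered; preferential 15%. → 15%.
Sum: 22% + 14% + 31% + 3% + 15% = 85%.

85%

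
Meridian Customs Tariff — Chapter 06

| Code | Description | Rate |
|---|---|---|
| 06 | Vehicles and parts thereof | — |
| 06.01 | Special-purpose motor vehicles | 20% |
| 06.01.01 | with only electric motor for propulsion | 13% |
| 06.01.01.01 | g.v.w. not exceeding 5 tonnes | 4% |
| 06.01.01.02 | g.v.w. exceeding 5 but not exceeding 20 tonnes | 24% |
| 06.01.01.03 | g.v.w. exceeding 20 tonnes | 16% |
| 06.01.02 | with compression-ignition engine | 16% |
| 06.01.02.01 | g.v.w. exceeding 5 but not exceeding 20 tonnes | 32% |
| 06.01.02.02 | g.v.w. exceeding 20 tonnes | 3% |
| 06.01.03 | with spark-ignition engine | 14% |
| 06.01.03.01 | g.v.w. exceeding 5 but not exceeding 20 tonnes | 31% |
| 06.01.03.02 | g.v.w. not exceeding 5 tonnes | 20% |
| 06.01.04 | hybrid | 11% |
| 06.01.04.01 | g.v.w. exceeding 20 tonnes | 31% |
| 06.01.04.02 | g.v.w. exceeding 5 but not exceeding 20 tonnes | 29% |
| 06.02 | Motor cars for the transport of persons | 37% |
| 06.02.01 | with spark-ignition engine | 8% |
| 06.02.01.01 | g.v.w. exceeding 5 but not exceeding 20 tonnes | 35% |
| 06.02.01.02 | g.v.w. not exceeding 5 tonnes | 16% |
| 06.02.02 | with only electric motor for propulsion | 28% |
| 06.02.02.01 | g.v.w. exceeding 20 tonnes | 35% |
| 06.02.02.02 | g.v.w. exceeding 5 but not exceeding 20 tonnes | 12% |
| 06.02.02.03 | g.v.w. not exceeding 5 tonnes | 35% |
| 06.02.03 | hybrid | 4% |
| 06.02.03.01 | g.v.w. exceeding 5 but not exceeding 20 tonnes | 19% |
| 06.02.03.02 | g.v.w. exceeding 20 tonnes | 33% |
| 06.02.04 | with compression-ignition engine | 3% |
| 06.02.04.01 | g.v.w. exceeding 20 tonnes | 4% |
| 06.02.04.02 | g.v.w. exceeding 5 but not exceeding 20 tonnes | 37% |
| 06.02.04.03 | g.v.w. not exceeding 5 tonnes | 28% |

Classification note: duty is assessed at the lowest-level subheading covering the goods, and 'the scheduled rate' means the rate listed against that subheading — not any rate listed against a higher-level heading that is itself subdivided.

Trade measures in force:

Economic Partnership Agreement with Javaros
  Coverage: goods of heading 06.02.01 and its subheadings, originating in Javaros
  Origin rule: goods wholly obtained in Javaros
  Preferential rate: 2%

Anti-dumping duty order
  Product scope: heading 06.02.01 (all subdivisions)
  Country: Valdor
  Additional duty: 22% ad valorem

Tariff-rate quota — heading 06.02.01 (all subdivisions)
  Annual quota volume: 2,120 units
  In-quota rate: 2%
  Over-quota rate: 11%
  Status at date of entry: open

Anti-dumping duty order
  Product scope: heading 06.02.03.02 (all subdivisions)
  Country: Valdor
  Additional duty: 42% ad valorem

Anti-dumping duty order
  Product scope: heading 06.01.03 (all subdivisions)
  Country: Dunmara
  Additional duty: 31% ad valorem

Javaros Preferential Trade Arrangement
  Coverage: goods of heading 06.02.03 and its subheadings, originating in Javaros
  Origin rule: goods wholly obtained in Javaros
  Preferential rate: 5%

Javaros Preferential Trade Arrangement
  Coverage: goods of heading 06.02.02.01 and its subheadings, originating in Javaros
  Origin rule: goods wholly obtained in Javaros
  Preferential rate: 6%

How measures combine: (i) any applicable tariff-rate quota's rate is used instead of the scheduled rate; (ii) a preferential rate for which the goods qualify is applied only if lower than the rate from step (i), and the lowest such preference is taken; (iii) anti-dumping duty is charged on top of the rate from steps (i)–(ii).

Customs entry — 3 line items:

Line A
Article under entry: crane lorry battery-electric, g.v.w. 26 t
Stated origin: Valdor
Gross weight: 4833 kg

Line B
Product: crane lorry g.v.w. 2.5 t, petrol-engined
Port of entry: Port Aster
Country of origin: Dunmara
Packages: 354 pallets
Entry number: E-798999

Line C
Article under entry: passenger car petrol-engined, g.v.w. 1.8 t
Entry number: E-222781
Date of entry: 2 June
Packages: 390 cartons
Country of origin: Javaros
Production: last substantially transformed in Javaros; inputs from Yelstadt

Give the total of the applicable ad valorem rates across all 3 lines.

69%

Line A: crane lorry → 06.01; battery-electric → 06.01.01; g.v.w. 26 t → 06.01.01.03. Scheduled 16%. No special measure applies. → 16%.
Line B: crane lorry → 06.01; petrol-engined → 06.01.03; g.v.w. 2.5 t → 06.01.03.02. Scheduled 20%. anti-dumping (Dunmara, 06.01.03): +31%; total 20% + 31% = 51%. → 51%.
Line C: passenger car → 06.02; petrol-engined → 06.02.01; g.v.w. 1.8 t → 06.02.01.02. Scheduled 16%. quota on 06.02.01 open → in-quota 2%; Javaros agreement on 06.02.01: not wholly obtained; Javaros agreement on 06.02.03: 06.02.01.02 not covered; Javaros agreement on 06.02.02.01: 06.02.01.02 not covered. → 2%.
Sum: 16% + 51% + 2% = 69%.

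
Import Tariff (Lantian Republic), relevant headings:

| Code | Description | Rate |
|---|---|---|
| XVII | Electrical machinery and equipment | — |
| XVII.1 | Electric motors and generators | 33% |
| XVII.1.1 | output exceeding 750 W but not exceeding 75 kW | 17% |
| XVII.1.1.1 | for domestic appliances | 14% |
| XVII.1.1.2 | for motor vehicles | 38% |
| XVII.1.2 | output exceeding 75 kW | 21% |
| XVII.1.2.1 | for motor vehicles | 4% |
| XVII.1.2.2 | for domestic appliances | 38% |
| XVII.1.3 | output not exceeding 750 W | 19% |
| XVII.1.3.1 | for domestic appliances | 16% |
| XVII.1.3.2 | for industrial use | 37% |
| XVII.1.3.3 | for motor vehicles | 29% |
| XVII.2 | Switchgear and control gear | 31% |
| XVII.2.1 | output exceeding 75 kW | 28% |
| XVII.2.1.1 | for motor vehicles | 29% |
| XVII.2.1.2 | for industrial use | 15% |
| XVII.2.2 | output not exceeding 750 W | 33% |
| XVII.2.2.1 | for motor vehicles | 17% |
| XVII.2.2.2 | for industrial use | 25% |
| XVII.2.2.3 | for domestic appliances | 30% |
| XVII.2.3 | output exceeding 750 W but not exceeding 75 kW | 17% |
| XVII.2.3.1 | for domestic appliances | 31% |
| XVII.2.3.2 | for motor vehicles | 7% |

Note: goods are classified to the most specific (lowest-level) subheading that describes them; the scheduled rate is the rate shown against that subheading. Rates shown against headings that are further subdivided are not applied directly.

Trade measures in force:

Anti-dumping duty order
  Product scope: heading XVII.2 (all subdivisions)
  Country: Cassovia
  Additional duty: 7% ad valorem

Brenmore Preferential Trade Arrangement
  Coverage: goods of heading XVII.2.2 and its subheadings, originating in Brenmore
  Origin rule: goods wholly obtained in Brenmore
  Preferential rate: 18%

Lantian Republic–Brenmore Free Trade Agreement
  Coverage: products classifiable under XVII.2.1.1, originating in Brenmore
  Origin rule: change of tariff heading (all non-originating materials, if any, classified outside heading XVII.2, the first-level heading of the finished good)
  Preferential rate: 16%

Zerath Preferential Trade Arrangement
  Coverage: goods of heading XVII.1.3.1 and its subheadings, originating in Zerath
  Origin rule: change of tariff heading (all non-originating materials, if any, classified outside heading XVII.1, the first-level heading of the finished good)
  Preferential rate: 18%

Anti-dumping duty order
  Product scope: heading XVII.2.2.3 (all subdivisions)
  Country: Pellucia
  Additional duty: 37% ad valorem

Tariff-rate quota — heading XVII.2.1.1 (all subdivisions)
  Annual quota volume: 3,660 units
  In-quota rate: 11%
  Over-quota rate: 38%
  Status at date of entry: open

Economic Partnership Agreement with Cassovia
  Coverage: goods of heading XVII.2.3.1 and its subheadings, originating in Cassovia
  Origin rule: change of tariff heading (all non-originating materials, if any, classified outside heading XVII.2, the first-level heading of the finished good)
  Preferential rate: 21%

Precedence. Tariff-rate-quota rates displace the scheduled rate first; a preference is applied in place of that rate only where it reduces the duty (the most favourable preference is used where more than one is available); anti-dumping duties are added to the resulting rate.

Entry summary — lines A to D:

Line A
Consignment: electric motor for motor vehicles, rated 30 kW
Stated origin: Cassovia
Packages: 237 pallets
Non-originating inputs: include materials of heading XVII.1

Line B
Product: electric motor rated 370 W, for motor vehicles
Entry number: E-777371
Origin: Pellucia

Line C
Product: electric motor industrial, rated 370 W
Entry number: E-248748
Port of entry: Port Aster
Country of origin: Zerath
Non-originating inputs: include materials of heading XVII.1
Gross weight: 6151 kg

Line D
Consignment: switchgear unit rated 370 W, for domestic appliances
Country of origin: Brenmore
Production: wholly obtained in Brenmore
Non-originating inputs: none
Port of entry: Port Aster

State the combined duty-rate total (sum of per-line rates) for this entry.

Line A: electric motor → XVII.1; rated 30 kW → XVII.1.1; for motor vehicles → XVII.1.1.2. Scheduled 38%. Cassovia agreement on XVII.2.3.1: XVII.1.1.2 not covered. → 38%.
Line B: electric motor → XVII.1; rated 370 W → XVII.1.3; for motor vehicles → XVII.1.3.3. Scheduled 29%. No special measure applies. → 29%.
Line C: electric motor → XVII.1; rated 370 W → XVII.1.3; industrial → XVII.1.3.2. Scheduled 37%. Zerath agreement on XVII.1.3.1: XVII.1.3.2 not covered. → 37%.
Line D: switchgear unit → XVII.2; rated 370 W → XVII.2.2; for domestic appliances → XVII.2.2.3. Scheduled 30%. Brenmore agreement on XVII.2.2: wholly obtained → 18% available; Brenmore agreement on XVII.2.1.1: XVII.2.2.3 not covered; preferential 18%. → 18%.
Sum: 38% + 29% + 37% + 18% = 122%.

122%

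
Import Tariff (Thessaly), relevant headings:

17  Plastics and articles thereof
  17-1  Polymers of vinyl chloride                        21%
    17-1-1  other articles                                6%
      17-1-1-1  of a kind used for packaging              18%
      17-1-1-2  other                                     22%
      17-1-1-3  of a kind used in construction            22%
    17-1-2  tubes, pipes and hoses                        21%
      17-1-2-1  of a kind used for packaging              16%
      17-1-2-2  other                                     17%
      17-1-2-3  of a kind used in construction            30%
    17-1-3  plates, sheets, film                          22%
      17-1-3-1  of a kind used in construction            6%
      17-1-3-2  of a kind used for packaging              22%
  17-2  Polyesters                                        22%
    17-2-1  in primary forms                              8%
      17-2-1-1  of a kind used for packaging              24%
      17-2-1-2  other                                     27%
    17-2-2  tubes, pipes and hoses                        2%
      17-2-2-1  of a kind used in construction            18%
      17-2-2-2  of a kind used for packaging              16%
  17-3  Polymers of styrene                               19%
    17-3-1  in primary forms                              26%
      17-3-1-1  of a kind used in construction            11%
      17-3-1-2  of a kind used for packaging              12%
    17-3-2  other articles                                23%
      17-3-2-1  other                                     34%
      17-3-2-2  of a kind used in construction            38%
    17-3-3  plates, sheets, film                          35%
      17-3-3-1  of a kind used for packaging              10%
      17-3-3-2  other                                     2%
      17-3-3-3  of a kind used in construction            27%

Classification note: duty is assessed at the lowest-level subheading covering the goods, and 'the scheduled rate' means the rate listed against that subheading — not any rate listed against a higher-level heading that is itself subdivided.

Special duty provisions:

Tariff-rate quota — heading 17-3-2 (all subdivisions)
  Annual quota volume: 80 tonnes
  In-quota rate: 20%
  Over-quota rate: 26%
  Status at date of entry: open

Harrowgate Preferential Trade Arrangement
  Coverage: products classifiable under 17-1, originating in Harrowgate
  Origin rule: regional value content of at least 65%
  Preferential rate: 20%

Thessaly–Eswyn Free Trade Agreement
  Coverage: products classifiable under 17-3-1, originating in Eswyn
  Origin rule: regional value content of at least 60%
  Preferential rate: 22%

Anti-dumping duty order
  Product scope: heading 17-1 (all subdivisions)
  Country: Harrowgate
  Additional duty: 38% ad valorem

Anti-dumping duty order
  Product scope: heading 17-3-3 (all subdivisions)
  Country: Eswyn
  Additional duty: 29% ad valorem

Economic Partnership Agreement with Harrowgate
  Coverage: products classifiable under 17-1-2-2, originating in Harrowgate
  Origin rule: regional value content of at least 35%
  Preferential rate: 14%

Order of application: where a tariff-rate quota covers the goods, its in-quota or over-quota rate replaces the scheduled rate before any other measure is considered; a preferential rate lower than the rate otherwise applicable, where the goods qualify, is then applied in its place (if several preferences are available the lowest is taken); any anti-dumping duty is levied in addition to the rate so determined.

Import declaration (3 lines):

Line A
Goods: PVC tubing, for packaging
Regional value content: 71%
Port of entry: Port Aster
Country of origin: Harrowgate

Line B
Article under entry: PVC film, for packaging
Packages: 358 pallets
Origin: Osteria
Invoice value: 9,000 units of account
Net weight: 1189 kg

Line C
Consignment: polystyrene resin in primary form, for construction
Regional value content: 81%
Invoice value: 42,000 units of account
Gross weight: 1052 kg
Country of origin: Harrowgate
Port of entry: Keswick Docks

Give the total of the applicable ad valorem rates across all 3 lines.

Line A: PVC → 17-1; tubing → 17-1-2; for packaging → 17-1-2-1. Scheduled 16%. Harrowgate agreement on 17-1: RVC ≥ 65% → 20% available; Harrowgate agreement on 17-1-2-2: 17-1-2-1 not covered; preference 20% not lower than 16% → no reduction; anti-dumping (Harrowgate, 17-1): +38%; total 16% + 38% = 54%. → 54%.
Line B: PVC → 17-1; film → 17-1-3; for packaging → 17-1-3-2. Scheduled 22%. No special measure applies. → 22%.
Line C: polystyrene → 17-3; resin in primary form → 17-3-1; for construction → 17-3-1-1. Scheduled 11%. Harrowgate agreement on 17-1: 17-3-1-1 not covered; Harrowgate agreement on 17-1-2-2: 17-3-1-1 not covered. → 11%.
Sum: 54% + 22% + 11% = 87%.

87%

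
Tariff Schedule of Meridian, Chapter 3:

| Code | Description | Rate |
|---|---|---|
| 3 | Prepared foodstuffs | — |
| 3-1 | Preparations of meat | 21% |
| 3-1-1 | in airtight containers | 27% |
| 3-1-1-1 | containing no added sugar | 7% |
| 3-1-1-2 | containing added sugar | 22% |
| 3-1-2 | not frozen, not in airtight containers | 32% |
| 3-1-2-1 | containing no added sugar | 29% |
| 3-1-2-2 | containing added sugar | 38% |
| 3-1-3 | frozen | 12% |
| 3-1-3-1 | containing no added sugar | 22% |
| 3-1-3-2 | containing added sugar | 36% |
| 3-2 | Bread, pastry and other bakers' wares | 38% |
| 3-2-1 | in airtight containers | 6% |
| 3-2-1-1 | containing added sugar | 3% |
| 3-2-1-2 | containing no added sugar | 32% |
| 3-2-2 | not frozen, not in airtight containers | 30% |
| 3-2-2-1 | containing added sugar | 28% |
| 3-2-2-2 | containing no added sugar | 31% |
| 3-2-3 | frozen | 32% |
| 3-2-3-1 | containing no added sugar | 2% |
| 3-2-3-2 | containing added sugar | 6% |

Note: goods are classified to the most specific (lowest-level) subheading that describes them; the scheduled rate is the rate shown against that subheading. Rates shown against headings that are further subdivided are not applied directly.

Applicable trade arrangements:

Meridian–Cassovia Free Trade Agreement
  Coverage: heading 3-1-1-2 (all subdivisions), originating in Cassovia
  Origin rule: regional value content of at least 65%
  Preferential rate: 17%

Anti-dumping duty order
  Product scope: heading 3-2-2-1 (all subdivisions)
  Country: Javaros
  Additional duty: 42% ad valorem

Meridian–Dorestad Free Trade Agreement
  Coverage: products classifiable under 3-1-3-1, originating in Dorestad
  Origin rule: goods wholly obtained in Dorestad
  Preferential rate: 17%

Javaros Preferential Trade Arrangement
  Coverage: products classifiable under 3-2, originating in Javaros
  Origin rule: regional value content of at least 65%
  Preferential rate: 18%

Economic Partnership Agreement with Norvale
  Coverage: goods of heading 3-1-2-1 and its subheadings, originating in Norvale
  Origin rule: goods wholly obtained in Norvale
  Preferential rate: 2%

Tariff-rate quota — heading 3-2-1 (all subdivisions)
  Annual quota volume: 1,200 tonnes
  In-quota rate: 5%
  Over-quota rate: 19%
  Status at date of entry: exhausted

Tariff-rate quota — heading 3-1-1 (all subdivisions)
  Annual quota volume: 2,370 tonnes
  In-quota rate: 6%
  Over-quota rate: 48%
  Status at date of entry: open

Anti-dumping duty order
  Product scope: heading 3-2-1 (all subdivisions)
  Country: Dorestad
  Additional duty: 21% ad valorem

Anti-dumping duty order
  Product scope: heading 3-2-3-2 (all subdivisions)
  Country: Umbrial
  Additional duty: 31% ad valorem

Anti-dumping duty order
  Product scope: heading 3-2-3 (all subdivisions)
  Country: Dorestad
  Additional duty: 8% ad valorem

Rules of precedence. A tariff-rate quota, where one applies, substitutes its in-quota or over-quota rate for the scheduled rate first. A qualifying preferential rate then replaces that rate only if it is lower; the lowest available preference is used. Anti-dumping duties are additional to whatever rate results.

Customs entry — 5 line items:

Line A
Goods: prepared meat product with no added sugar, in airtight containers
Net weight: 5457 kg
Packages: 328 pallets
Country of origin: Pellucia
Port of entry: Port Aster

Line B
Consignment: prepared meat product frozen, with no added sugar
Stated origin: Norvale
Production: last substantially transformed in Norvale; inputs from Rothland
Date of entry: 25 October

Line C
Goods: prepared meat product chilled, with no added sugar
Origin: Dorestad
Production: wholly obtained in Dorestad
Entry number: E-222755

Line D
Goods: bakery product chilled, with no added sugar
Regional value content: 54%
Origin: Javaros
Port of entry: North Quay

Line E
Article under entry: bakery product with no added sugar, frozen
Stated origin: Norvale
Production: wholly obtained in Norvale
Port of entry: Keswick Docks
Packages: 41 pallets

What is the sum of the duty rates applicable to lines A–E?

90%

Line A: prepared meat product → 3-1; in airtight containers → 3-1-1; with no added sugar → 3-1-1-1. Scheduled 7%. quota on 3-1-1 open → in-quota 6%. → 6%.
Line B: prepared meat product → 3-1; frozen → 3-1-3; with no added sugar → 3-1-3-1. Scheduled 22%. Norvale agreement on 3-1-2-1: 3-1-3-1 not covered. → 22%.
Line C: prepared meat product → 3-1; chilled → 3-1-2; with no added sugar → 3-1-2-1. Scheduled 29%. Dorestad agreement on 3-1-3-1: 3-1-2-1 not covered. → 29%.
Line D: bakery product → 3-2; chilled → 3-2-2; with no added sugar → 3-2-2-2. Scheduled 31%. Javaros agreement on 3-2: RVC < 65%. → 31%.
Line E: bakery product → 3-2; frozen → 3-2-3; with no added sugar → 3-2-3-1. Scheduled 2%. Norvale agreement on 3-1-2-1: 3-2-3-1 not covered. → 2%.
Sum: 6% + 22% + 29% + 31% + 2% = 90%.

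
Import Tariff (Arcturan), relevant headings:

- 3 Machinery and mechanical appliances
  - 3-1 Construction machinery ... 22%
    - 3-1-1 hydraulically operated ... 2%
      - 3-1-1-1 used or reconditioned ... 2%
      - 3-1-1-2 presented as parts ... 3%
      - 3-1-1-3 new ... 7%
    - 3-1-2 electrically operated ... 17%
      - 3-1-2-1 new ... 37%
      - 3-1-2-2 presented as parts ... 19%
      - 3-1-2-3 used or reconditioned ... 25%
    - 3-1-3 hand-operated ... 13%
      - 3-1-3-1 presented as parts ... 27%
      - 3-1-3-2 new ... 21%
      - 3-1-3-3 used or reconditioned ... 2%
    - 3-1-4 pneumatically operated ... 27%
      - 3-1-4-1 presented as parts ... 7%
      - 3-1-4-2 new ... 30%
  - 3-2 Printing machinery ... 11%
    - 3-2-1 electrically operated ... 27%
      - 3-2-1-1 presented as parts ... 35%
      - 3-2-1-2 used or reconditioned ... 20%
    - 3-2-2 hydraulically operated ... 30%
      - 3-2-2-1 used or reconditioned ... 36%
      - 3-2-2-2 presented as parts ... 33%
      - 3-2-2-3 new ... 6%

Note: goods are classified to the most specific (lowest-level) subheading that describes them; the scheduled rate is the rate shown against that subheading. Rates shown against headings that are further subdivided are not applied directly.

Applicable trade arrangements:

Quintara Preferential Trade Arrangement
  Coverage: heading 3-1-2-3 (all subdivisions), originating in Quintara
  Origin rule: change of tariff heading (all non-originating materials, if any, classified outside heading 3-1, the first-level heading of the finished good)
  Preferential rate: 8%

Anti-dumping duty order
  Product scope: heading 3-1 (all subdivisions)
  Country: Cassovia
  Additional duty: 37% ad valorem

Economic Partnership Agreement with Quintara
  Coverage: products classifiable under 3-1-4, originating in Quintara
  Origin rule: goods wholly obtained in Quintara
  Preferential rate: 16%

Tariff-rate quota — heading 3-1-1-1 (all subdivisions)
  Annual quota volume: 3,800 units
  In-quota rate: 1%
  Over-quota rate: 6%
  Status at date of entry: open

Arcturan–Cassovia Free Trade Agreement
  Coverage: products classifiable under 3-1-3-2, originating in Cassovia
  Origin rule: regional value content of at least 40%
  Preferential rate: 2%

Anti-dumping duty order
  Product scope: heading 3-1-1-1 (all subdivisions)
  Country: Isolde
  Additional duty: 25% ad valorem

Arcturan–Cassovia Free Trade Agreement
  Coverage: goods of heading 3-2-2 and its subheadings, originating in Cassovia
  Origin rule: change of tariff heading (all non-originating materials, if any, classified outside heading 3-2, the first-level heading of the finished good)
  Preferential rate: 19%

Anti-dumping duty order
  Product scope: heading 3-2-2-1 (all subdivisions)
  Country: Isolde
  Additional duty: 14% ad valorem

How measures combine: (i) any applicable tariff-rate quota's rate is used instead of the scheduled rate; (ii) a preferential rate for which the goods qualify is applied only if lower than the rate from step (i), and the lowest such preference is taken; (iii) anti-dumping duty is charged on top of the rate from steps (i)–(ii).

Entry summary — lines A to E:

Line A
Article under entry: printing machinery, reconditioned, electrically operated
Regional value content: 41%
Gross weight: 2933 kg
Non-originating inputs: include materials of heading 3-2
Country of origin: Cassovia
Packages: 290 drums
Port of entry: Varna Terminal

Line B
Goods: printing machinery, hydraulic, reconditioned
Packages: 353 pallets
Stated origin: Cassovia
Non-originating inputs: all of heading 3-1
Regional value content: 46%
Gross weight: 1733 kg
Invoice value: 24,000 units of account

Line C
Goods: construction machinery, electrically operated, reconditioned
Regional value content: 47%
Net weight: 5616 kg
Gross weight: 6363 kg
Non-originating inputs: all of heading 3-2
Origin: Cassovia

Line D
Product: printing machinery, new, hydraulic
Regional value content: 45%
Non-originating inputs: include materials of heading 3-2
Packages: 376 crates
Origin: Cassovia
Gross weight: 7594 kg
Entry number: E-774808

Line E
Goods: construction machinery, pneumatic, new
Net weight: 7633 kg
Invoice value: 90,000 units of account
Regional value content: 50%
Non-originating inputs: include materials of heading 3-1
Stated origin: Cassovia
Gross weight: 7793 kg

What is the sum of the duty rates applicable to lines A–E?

174%

Line A: printing → 3-2; electrically operated → 3-2-1; reconditioned → 3-2-1-2. Scheduled 20%. Cassovia agreement on 3-1-3-2: 3-2-1-2 not covered; Cassovia agreement on 3-2-2: 3-2-1-2 not covered. → 20%.
Line B: printing → 3-2; hydraulic → 3-2-2; reconditioned → 3-2-2-1. Scheduled 36%. Cassovia agreement on 3-1-3-2: 3-2-2-1 not covered; Cassovia agreement on 3-2-2: CTH met → 19% available; preferential 19%. → 19%.
Line C: construction → 3-1; electrically operated → 3-1-2; reconditioned → 3-1-2-3. Scheduled 25%. Cassovia agreement on 3-1-3-2: 3-1-2-3 not covered; Cassovia agreement on 3-2-2: 3-1-2-3 not covered; anti-dumping (Cassovia, 3-1): +37%; total 25% + 37% = 62%. → 62%.
Line D: printing → 3-2; hydraulic → 3-2-2; new → 3-2-2-3. Scheduled 6%. Cassovia agreement on 3-1-3-2: 3-2-2-3 not covered; Cassovia agreement on 3-2-2: CTH not met. → 6%.
Line E: construction → 3-1; pneumatic → 3-1-4; new → 3-1-4-2. Scheduled 30%. Cassovia agreement on 3-1-3-2: 3-1-4-2 not covered; Cassovia agreement on 3-2-2: 3-1-4-2 not covered; anti-dumping (Cassovia, 3-1): +37%; total 30% + 37% = 67%. → 67%.
Sum: 20% + 19% + 62% + 6% + 67% = 174%.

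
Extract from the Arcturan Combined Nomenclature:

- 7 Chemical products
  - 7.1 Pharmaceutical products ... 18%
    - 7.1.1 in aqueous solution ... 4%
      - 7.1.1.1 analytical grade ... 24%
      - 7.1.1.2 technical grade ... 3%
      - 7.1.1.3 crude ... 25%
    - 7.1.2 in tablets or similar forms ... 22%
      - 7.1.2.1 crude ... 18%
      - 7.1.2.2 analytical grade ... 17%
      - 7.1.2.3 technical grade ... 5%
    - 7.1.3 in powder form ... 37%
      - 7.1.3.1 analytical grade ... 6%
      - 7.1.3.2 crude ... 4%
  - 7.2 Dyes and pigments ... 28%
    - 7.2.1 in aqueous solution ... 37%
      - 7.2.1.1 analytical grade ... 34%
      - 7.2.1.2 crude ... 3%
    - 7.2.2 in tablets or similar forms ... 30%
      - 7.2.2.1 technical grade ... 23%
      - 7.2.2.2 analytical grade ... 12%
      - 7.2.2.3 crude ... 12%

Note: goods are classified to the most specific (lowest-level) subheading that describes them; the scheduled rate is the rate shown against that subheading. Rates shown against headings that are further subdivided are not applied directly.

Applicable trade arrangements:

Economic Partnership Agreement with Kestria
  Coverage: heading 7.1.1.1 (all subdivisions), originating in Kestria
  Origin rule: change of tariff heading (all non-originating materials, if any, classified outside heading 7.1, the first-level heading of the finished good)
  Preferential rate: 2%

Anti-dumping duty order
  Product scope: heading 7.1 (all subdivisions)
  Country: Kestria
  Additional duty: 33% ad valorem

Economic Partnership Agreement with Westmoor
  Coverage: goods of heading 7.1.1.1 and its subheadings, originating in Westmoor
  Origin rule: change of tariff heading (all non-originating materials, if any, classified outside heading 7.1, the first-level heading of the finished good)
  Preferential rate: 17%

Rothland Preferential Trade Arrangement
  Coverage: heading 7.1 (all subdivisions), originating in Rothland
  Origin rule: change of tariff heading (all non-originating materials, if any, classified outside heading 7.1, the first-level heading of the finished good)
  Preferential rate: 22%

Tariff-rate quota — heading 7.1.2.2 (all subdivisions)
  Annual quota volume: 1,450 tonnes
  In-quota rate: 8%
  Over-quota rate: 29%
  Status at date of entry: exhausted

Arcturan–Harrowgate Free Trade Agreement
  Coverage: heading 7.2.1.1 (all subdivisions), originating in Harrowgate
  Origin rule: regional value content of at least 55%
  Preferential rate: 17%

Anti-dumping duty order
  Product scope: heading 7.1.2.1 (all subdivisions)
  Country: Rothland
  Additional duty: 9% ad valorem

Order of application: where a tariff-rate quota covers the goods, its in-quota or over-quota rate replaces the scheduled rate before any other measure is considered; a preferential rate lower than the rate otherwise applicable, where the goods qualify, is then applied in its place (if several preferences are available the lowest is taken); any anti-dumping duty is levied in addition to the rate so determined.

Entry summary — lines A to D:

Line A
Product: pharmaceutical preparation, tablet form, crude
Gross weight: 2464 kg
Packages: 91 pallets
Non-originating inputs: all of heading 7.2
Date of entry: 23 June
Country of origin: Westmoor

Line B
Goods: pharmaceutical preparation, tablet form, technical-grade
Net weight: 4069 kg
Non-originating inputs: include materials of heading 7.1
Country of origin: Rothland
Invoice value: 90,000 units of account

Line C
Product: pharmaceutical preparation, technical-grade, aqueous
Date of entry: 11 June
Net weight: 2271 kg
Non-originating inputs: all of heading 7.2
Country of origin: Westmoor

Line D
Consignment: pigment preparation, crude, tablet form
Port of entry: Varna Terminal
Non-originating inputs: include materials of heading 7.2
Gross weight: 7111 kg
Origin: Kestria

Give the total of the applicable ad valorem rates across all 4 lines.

38%

Line A: pharmaceutical → 7.1; tablet form → 7.1.2; crude → 7.1.2.1. Scheduled 18%. Westmoor agreement on 7.1.1.1: 7.1.2.1 not covered. → 18%.
Line B: pharmaceutical → 7.1; tablet form → 7.1.2; technical-grade → 7.1.2.3. Scheduled 5%. Rothland agreement on 7.1: CTH not met. → 5%.
Line C: pharmaceutical → 7.1; aqueous → 7.1.1; technical-grade → 7.1.1.2. Scheduled 3%. Westmoor agreement on 7.1.1.1: 7.1.1.2 not covered. → 3%.
Line D: pigment → 7.2; tablet form → 7.2.2; crude → 7.2.2.3. Scheduled 12%. Kestria agreement on 7.1.1.1: 7.2.2.3 not covered. → 12%.
Sum: 18% + 5% + 3% + 12% = 38%.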